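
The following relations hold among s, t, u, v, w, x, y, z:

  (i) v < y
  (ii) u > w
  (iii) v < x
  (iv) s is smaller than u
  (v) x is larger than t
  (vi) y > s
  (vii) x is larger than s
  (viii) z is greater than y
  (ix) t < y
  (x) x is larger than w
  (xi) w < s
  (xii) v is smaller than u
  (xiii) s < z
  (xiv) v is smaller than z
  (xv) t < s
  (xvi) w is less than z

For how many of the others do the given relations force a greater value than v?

Directly above v: y, u, z, x.
No other element is forced above v by the given relations, so the count is 4.

4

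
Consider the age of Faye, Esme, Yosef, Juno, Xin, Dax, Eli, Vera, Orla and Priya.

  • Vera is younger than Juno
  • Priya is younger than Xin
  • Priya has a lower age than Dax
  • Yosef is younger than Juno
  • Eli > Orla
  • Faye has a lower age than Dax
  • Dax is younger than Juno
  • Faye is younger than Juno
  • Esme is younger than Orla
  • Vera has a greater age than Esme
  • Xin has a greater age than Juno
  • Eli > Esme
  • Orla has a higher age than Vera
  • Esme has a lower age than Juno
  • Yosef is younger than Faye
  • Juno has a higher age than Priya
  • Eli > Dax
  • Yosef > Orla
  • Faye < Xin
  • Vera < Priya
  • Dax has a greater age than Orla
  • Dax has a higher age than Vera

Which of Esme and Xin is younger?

Chaining the given relations: Esme < Vera < Orla < Yosef < Faye < Dax < Juno < Xin.
So Esme < Xin; Esme is the younger of the two.

Esme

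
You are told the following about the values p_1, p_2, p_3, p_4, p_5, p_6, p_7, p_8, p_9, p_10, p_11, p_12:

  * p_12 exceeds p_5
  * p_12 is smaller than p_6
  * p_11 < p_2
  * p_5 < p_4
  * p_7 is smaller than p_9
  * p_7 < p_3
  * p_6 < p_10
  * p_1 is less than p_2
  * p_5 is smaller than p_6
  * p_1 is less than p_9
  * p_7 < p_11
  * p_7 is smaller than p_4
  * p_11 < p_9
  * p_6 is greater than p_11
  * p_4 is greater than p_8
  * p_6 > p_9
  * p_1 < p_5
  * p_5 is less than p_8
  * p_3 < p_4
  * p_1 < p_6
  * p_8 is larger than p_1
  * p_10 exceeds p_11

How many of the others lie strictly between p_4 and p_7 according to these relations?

The relations place p_7 below p_4. An element lies strictly between them when it is forced above p_7 and also forced below p_4.
Above p_7: {p_3, p_11, p_9, p_6, p_2, p_10}. Below p_4: {p_1, p_3, p_5, p_8}.
Intersection: {p_3} — 1.

1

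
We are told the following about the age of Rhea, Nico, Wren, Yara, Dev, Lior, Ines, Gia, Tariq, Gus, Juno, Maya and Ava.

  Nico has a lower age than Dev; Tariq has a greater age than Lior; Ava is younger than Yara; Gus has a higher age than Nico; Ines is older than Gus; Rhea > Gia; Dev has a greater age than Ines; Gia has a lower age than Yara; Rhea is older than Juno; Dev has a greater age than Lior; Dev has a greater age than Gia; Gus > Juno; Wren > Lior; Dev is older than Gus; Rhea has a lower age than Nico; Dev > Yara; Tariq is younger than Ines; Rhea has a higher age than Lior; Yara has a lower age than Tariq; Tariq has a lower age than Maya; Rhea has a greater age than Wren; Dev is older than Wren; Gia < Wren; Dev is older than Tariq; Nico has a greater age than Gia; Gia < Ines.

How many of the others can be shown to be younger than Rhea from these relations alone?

Directly below Rhea: Lior, Juno, Gia, Wren.
Nothing else is reachable below Rhea; 4 in all.

4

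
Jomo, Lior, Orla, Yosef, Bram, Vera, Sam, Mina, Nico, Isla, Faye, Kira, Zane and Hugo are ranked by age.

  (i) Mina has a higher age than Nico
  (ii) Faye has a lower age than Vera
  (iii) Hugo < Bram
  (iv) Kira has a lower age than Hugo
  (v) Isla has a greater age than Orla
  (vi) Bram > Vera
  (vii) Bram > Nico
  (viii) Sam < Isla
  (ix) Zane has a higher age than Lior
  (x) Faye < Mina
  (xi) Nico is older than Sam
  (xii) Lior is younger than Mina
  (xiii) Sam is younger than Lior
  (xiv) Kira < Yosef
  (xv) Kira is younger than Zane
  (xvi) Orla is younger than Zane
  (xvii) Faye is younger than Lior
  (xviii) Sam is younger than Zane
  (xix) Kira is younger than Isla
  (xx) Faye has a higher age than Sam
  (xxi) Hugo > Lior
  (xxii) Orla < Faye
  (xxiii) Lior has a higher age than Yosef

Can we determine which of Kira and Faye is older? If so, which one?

Following every chain through Kira: above Kira we get Yosef, Lior, Mina, Isla, Hugo, Zane, Bram.
Faye is not reached, and no chain runs the other way from Faye to Kira.
So the given relations leave the order of Kira and Faye undetermined.

undetermined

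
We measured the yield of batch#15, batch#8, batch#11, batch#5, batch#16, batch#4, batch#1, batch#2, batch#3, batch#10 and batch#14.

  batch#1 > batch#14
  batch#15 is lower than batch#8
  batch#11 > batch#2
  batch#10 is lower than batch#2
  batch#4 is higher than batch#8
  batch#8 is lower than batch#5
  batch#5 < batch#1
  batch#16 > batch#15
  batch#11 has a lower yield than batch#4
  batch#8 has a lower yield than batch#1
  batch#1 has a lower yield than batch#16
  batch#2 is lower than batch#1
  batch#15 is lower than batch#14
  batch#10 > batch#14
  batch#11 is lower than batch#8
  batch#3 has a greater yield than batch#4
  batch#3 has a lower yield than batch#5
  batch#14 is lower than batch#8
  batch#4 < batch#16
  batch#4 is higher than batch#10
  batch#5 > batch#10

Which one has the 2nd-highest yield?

Chaining the given pairs: batch#15 < batch#14 < batch#10 < batch#2 < batch#11 < batch#8 < batch#4 < batch#3 < batch#5 < batch#1 < batch#16.
The 2nd largest is batch#1.

batch#1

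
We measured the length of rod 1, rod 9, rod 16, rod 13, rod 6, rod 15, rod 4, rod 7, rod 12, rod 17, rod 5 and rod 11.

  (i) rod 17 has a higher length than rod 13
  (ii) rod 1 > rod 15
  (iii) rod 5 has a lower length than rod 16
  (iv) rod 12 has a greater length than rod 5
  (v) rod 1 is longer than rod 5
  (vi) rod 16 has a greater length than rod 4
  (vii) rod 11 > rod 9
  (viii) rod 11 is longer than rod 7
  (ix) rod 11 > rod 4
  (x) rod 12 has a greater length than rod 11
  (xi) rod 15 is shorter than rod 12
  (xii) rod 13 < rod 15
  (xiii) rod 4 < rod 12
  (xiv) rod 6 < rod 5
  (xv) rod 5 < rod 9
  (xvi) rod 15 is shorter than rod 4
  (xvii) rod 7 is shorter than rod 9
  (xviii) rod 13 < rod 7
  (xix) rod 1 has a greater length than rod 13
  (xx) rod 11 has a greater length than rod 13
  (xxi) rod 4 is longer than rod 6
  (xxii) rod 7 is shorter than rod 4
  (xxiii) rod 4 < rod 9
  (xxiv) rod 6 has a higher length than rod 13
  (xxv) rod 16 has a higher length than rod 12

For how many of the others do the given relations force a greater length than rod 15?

6

The elements the relations force above rod 15 are rod 4, rod 9, rod 11, rod 12, rod 16, rod 1 — no chain reaches any other.
That is 6.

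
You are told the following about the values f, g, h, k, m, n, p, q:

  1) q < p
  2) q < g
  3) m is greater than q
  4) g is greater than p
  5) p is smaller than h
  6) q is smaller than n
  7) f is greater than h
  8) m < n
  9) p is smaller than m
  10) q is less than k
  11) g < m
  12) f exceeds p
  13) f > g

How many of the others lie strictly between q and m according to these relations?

2

Chaining upward from q reaches: p, h, g, k, f, n.
Chaining downward from m reaches: p, g.
Strictly between q and m are those in both lists: p, g — 2 elements.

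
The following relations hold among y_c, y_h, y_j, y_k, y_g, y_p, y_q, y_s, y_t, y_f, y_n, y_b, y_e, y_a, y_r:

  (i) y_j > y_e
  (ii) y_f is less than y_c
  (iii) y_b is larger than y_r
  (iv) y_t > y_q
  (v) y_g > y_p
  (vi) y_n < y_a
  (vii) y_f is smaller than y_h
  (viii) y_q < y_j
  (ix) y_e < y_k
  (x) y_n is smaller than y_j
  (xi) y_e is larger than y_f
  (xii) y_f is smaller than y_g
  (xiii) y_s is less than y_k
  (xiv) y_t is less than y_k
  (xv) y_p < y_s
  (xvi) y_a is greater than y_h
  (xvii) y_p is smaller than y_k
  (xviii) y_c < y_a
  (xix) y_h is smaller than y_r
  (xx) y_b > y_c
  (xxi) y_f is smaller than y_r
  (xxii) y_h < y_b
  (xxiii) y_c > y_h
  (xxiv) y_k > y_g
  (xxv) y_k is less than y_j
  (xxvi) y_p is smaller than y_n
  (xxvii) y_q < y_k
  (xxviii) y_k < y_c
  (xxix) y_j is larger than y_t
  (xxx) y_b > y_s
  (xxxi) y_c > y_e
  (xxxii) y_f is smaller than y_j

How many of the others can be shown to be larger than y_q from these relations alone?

6

The elements the relations force above y_q are y_t, y_k, y_c, y_a, y_b, y_j — no chain reaches any other.
That is 6.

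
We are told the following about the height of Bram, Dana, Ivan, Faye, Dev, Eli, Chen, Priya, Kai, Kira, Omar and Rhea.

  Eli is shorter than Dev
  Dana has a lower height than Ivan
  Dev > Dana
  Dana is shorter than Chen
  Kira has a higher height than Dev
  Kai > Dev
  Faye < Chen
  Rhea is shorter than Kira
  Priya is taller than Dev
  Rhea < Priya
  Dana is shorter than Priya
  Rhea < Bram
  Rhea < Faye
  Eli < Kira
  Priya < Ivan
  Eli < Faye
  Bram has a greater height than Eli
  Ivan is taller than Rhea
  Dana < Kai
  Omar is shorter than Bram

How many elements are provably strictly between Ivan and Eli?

Chaining upward from Eli reaches: Dev, Kai, Kira, Priya, Faye, Bram, Chen.
Chaining downward from Ivan reaches: Rhea, Dana, Dev, Priya.
Strictly between Eli and Ivan are those in both lists: Dev, Priya — 2 elements.

2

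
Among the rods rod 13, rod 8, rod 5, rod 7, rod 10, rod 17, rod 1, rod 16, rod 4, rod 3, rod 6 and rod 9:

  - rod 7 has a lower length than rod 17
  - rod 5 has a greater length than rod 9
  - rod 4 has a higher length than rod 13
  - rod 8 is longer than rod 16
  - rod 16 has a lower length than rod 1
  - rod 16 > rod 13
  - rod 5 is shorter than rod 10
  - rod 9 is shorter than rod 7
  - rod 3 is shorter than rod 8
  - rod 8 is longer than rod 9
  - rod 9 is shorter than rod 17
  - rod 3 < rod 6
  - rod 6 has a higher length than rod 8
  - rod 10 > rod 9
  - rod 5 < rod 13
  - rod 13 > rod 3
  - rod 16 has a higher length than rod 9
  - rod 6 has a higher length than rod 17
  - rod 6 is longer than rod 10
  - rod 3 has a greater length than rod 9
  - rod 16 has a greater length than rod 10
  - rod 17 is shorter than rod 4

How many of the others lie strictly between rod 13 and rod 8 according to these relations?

1

Chaining upward from rod 13 reaches: rod 16, rod 1, rod 4, rod 6.
Chaining downward from rod 8 reaches: rod 9, rod 5, rod 3, rod 10, rod 16.
Strictly between rod 13 and rod 8 are those in both lists: rod 16 — 1 element.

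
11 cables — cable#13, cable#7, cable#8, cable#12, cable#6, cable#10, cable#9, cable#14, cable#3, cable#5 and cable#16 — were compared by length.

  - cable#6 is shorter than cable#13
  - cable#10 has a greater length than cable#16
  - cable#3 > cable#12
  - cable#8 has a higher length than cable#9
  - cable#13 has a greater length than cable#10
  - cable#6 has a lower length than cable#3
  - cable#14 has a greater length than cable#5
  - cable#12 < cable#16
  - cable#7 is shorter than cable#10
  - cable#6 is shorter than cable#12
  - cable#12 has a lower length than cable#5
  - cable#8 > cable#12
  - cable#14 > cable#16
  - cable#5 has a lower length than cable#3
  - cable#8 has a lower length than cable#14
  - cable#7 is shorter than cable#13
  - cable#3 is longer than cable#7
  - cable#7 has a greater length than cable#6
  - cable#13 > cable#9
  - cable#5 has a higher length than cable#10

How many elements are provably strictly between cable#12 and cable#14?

4

The relations place cable#12 below cable#14. An element lies strictly between them when it is forced above cable#12 and also forced below cable#14.
Above cable#12: {cable#16, cable#10, cable#5, cable#8, cable#3, cable#13}. Below cable#14: {cable#6, cable#7, cable#16, cable#10, cable#9, cable#5, cable#8}.
Intersection: {cable#16, cable#10, cable#5, cable#8} — 4.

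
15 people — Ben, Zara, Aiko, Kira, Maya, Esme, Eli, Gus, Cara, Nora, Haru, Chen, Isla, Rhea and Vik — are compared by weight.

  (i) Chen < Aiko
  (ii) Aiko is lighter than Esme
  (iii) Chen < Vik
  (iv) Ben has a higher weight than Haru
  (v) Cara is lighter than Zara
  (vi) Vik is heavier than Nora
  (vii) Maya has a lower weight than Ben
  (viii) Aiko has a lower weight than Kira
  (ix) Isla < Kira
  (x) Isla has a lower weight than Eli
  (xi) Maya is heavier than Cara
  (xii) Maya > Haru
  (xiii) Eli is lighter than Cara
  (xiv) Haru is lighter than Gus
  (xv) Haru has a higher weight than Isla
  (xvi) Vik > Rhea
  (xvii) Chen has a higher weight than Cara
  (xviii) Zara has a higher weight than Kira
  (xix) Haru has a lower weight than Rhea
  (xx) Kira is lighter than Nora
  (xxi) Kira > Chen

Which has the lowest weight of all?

Isla

Haru is not least since Isla < Haru; Eli is not least since Isla < Eli; Cara is not least since Eli < Cara; Chen is not least since Cara < Chen; Aiko is not least since Chen < Aiko; Kira is not least since Chen < Kira; Gus is not least since Haru < Gus; Esme is not least since Aiko < Esme; Maya is not least since Haru < Maya; Ben is not least since Maya < Ben; Zara is not least since Kira < Zara; Nora is not least since Kira < Nora; Rhea is not least since Haru < Rhea; Vik is not least since Rhea < Vik.
Only Isla has nothing below it, so Isla is the lowest weight.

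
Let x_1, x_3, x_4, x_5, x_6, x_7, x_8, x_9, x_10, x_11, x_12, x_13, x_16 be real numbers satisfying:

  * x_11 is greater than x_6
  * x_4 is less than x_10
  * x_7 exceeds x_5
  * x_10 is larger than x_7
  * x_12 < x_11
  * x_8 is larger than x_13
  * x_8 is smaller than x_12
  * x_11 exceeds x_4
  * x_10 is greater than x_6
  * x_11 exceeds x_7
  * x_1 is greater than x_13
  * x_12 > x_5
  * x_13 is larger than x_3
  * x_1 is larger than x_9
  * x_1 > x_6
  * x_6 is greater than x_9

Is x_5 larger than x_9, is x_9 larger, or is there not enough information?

undetermined

Following every chain through x_5: above x_5 we get x_12, x_7, x_10, x_11.
x_9 is not reached, and no chain runs the other way from x_9 to x_5.
So the given relations leave the order of x_5 and x_9 undetermined.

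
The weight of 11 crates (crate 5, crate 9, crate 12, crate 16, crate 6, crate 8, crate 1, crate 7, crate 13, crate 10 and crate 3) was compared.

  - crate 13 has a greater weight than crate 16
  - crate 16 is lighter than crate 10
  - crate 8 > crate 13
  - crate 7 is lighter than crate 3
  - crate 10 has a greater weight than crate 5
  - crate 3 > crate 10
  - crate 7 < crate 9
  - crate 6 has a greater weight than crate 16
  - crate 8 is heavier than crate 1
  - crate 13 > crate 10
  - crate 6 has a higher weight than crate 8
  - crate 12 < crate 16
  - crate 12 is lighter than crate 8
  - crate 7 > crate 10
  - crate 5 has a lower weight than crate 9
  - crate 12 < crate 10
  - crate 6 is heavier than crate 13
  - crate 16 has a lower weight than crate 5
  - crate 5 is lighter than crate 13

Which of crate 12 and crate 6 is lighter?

Following the relations from crate 12: crate 12 < crate 16 < crate 5 < crate 10 < crate 13 < crate 8 < crate 6.
So crate 12 < crate 6; crate 12 is the lighter of the two.

crate 12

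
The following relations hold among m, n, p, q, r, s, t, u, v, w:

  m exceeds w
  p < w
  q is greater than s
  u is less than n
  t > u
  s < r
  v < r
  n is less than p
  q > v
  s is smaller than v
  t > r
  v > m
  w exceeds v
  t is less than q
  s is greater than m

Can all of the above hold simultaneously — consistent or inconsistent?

inconsistent

We have v < w stated directly, yet also w < m < s < v by chaining the others — so w < v. Contradiction.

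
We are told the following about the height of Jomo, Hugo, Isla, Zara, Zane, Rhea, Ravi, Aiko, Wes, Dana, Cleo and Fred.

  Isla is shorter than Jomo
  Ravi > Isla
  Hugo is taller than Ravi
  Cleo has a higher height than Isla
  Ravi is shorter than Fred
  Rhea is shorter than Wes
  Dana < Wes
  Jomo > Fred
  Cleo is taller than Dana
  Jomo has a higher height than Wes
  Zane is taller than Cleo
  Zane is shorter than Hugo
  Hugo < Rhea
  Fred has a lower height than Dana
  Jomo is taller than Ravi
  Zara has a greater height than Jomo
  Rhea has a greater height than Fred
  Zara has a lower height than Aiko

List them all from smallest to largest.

Nothing is placed below Isla, so it is least; from there Isla < Ravi; Ravi < Fred; Fred < Dana; Dana < Cleo; Cleo < Zane; Zane < Hugo; Hugo < Rhea; Rhea < Wes; Wes < Jomo; Jomo < Zara; Zara < Aiko, each given directly.

Isla < Ravi < Fred < Dana < Cleo < Zane < Hugo < Rhea < Wes < Jomo < Zara < Aiko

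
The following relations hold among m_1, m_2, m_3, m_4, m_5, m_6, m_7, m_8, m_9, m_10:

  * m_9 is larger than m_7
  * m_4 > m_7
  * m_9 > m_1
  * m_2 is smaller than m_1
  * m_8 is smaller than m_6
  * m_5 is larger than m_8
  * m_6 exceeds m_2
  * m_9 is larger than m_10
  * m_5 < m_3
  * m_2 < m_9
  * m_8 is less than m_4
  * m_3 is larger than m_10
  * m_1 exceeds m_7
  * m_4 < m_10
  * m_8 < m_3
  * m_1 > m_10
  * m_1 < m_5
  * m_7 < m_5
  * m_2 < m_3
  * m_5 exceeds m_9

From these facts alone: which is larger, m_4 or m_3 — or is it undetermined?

m_3

Following the relations from m_4: m_4 < m_10 < m_1 < m_9 < m_5 < m_3.
So m_3 is larger.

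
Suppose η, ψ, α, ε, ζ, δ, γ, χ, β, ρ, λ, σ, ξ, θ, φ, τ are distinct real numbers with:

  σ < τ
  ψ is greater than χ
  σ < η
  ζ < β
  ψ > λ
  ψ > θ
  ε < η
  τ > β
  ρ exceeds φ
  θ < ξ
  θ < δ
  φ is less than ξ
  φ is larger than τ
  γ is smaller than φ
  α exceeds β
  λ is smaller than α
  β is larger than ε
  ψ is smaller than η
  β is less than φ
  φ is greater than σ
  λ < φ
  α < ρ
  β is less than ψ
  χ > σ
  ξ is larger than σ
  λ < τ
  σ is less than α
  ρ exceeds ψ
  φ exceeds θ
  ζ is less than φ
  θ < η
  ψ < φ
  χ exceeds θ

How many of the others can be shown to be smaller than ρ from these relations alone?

12

From ρ the given relations immediately reach ψ, φ, α.
From those, γ, λ, θ, ζ, σ, χ, β, τ — 11 in total.
From those, ε — 12 in total.
Nothing else is reachable below ρ; 12 in all.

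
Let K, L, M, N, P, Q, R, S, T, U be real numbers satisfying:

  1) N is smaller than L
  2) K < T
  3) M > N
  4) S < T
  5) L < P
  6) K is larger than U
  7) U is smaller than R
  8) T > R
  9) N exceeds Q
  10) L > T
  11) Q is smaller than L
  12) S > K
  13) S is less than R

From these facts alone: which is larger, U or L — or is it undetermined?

L

The relevant relations are U < K; K < S; S < R; R < T; T < L.
Chaining these gives U < K < S < R < T < L.
So L is larger.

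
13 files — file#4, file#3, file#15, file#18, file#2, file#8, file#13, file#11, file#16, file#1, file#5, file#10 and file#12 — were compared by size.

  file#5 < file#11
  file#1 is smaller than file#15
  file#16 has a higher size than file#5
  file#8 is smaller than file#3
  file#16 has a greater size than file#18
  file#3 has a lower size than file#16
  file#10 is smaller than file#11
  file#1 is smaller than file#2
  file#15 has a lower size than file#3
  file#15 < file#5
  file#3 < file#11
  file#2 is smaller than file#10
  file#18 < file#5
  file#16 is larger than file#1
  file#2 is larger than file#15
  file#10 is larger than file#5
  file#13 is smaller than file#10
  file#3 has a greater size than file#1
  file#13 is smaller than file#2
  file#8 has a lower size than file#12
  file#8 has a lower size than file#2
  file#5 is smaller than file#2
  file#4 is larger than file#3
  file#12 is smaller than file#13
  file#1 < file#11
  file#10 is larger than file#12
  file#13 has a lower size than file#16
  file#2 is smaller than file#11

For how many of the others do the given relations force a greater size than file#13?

The elements the relations force above file#13 are file#2, file#16, file#10, file#11 — no chain reaches any other.
That is 4.

4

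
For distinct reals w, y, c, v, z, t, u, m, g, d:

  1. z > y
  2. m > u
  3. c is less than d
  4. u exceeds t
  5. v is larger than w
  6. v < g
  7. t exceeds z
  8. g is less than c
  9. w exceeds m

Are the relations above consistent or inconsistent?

consistent

The single ordering y < z < t < u < m < w < v < g < c < d satisfies every listed relation, so no contradiction arises.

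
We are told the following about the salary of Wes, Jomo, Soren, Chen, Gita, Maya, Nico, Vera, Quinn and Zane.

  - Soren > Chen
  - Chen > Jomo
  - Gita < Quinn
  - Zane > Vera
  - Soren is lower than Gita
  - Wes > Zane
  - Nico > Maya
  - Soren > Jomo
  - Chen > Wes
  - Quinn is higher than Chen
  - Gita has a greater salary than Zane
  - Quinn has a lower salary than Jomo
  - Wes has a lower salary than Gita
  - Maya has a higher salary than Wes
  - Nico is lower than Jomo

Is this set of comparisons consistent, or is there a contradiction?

inconsistent

We have Quinn < Jomo stated directly, yet also Jomo < Chen < Soren < Gita < Quinn by chaining the others — so Jomo < Quinn. Contradiction.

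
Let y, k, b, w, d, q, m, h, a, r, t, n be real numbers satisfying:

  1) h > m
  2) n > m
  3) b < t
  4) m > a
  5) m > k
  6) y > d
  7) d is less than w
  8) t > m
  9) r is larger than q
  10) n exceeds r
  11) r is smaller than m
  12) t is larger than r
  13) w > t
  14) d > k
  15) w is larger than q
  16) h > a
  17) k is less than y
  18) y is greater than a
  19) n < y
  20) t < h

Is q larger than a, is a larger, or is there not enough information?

undetermined

Following every chain through q: above q we get r, m, n, t, h, y, w.
a is not reached, and no chain runs the other way from a to q.
So the given relations leave the order of q and a undetermined.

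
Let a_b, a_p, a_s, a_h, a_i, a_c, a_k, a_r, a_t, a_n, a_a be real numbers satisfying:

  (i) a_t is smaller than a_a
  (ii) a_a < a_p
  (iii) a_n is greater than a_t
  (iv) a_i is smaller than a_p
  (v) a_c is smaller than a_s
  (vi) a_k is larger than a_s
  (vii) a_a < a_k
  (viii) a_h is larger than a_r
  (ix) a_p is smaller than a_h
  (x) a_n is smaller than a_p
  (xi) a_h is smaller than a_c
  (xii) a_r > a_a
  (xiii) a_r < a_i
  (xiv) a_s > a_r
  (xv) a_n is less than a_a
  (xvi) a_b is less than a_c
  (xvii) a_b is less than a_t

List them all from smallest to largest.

Each adjacent pair is fixed by a given relation: a_b < a_t; a_t < a_n; a_n < a_a; a_a < a_r; a_r < a_i; a_i < a_p; a_p < a_h; a_h < a_c; a_c < a_s; a_s < a_k. Chaining them end to end gives the full order.

a_b < a_t < a_n < a_a < a_r < a_i < a_p < a_h < a_c < a_s < a_k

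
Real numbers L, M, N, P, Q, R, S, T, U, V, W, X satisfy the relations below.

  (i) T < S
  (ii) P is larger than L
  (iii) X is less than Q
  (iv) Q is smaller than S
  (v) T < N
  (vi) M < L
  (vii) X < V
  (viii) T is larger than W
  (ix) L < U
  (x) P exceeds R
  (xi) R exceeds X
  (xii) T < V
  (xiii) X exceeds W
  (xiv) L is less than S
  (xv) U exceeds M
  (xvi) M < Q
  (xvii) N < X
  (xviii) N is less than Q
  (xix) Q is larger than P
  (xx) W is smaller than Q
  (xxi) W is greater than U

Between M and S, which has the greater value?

S

Chaining the given relations: M < L < U < W < T < N < X < R < P < Q < S.
So M < S; S is the larger of the two.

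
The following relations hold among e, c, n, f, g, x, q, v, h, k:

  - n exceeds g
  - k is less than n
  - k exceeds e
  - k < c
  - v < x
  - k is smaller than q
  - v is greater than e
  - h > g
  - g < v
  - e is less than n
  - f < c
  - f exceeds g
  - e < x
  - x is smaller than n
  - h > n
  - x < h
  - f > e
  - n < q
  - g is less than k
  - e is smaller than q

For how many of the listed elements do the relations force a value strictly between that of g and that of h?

4

The relations place g below h. An element lies strictly between them when it is forced above g and also forced below h.
Above g: {v, x, k, n, f, q, c}. Below h: {e, v, x, k, n}.
Intersection: {v, x, k, n} — 4.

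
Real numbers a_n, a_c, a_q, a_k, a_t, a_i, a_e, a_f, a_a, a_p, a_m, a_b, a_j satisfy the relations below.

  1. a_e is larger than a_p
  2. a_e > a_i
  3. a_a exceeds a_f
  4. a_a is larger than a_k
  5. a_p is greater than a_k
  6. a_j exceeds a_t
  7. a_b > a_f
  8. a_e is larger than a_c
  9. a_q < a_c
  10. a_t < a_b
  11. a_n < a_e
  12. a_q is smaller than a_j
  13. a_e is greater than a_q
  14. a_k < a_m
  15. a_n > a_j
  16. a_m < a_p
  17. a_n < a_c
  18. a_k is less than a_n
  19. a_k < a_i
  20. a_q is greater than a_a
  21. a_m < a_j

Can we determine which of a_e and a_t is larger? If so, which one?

a_t < a_j and a_j < a_n give a_t < a_n.
With a_n < a_c: a_t < a_j < a_n < a_c.
Then a_c < a_e extends the chain to a_e.
So a_e is larger.

a_e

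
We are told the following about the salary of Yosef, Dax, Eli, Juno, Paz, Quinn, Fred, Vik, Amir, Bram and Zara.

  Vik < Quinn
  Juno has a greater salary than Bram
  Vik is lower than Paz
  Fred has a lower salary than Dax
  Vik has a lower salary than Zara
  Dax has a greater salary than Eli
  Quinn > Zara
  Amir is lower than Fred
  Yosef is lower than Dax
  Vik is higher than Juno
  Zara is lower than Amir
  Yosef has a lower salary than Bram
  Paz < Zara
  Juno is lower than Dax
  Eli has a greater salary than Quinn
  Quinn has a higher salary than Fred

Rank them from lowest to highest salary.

The consecutive links are each given: Yosef < Bram; Bram < Juno; Juno < Vik; Vik < Paz; Paz < Zara; Zara < Amir; Amir < Fred; Fred < Quinn; Quinn < Eli; Eli < Dax.

Yosef < Bram < Juno < Vik < Paz < Zara < Amir < Fred < Quinn < Eli < Dax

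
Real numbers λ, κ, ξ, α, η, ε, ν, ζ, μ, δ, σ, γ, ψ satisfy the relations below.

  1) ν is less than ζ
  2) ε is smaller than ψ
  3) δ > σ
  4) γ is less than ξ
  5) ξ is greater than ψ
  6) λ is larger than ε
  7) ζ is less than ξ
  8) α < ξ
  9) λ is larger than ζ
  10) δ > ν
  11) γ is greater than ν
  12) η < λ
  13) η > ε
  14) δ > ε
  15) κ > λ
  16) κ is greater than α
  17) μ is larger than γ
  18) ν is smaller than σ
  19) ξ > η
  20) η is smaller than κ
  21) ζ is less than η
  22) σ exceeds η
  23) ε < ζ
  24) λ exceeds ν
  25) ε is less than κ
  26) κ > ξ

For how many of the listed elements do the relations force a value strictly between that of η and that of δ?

1

Chaining upward from η reaches: λ, σ, ξ, κ.
Chaining downward from δ reaches: ε, ν, ζ, σ.
Strictly between η and δ are those in both lists: σ — 1 element.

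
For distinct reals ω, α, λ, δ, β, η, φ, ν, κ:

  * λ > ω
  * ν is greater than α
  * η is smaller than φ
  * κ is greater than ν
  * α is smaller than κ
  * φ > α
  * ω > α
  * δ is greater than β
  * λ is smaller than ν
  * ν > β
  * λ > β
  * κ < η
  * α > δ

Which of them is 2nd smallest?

δ

Chaining the given pairs: β < δ < α < ω < λ < ν < κ < η < φ.
Counting 2 from the smallest end gives δ.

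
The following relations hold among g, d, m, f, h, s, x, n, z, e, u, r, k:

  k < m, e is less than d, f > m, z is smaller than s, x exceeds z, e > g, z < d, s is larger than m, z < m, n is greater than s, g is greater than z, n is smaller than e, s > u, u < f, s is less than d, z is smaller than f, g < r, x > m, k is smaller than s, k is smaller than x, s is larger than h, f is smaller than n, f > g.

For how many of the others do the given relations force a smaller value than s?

From s the given relations immediately reach k, z, m, h, u.
Nothing else is reachable below s; 5 in all.

5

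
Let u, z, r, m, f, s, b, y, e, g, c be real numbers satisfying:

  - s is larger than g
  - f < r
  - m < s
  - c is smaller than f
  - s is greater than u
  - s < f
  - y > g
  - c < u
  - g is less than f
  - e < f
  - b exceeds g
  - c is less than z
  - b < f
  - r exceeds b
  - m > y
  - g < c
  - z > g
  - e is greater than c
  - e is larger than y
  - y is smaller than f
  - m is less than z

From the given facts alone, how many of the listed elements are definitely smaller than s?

The elements the relations force below s are g, c, y, u, m — no chain reaches any other.
That is 5.

5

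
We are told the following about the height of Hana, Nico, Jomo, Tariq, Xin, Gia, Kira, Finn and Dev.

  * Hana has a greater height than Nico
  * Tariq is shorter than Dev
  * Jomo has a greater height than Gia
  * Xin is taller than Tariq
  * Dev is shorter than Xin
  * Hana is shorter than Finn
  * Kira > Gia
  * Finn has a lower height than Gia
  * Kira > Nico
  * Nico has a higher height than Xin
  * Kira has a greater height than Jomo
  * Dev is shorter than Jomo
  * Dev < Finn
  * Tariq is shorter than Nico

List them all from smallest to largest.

Tariq < Dev < Xin < Nico < Hana < Finn < Gia < Jomo < Kira

Each adjacent pair is fixed by a given relation: Tariq < Dev; Dev < Xin; Xin < Nico; Nico < Hana; Hana < Finn; Finn < Gia; Gia < Jomo; Jomo < Kira. Chaining them end to end gives the full order.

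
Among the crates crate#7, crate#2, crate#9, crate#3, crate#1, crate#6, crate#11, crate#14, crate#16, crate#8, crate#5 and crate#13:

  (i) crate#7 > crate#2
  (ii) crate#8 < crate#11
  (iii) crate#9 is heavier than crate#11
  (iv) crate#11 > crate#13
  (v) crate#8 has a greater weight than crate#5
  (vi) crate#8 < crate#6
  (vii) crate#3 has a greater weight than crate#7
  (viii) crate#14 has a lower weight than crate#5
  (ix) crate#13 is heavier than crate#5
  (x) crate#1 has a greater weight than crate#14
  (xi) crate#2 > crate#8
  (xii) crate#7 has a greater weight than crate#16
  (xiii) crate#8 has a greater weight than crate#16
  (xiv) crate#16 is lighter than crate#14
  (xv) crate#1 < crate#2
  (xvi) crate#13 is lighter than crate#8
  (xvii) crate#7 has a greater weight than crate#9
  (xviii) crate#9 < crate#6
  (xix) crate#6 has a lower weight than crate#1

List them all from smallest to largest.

crate#16 < crate#14 < crate#5 < crate#13 < crate#8 < crate#11 < crate#9 < crate#6 < crate#1 < crate#2 < crate#7 < crate#3

Each adjacent pair is fixed by a given relation: crate#16 < crate#14; crate#14 < crate#5; crate#5 < crate#13; crate#13 < crate#8; crate#8 < crate#11; crate#11 < crate#9; crate#9 < crate#6; crate#6 < crate#1; crate#1 < crate#2; crate#2 < crate#7; crate#7 < crate#3. Chaining them end to end gives the full order.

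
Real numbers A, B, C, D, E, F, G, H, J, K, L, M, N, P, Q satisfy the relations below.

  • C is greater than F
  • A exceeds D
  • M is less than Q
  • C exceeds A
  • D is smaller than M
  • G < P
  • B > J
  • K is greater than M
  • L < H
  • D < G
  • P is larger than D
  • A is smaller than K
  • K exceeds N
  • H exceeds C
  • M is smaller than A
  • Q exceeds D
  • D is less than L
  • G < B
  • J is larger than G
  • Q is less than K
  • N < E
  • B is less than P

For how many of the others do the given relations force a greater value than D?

Directly above D: M, A, G, L, Q, P.
One step further: J, B, C, K, H (11 so far).
No other element is forced above D by the given relations, so the count is 11.

11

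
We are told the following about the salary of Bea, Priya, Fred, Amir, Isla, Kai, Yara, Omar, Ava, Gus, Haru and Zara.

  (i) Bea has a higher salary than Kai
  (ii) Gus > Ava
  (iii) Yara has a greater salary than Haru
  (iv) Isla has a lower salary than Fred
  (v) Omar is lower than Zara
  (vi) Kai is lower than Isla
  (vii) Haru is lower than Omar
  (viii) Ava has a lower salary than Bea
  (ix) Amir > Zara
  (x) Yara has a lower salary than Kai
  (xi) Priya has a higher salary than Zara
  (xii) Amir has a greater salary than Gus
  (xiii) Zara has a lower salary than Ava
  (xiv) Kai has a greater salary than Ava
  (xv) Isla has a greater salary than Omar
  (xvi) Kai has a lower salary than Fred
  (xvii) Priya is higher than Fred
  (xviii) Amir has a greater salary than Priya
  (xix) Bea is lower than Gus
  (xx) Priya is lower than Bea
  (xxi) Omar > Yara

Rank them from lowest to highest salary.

Haru < Yara < Omar < Zara < Ava < Kai < Isla < Fred < Priya < Bea < Gus < Amir

Each adjacent pair is fixed by a given relation: Haru < Yara; Yara < Omar; Omar < Zara; Zara < Ava; Ava < Kai; Kai < Isla; Isla < Fred; Fred < Priya; Priya < Bea; Bea < Gus; Gus < Amir. Chaining them end to end gives the full order.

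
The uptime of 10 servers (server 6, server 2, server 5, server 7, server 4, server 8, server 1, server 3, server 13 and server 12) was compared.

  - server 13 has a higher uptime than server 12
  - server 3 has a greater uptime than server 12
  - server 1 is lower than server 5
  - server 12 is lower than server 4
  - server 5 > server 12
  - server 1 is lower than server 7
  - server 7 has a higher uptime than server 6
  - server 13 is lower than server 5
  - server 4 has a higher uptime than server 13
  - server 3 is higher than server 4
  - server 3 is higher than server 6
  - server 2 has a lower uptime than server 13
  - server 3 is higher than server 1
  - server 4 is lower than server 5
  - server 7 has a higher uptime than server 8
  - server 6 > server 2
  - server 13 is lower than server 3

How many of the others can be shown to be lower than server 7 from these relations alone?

4

From server 7 the given relations immediately reach server 1, server 6, server 8.
From those, server 2 — 4 in total.
Nothing else is reachable below server 7; 4 in all.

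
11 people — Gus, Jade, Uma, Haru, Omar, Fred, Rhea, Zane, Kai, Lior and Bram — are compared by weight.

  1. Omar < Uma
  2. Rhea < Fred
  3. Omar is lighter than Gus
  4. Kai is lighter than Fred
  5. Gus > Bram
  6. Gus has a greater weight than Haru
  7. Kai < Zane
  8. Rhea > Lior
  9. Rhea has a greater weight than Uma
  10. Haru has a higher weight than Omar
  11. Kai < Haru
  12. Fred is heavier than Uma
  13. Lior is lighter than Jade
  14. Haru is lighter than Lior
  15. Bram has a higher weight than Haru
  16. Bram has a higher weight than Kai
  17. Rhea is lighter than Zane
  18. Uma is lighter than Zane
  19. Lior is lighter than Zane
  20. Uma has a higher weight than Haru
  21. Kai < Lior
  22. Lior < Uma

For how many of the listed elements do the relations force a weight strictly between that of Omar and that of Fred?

The relations place Omar below Fred. An element lies strictly between them when it is forced above Omar and also forced below Fred.
Above Omar: {Haru, Lior, Uma, Bram, Rhea, Gus, Jade, Zane}. Below Fred: {Kai, Haru, Lior, Uma, Rhea}.
Intersection: {Haru, Lior, Uma, Rhea} — 4.

4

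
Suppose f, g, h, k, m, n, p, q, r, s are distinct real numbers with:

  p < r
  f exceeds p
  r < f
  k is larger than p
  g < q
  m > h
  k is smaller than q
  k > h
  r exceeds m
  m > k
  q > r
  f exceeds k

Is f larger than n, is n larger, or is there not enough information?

undetermined

Following every chain through n: nothing is chained to n.
f is not reached, and no chain runs the other way from f to n.
So the given relations leave the order of n and f undetermined.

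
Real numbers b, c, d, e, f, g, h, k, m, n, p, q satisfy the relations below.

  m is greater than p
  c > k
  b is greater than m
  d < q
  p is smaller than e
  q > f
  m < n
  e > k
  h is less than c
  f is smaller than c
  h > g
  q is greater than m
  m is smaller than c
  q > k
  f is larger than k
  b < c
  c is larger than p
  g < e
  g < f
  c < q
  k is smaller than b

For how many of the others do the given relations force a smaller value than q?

The elements the relations force below q are p, g, m, k, f, b, d, h, c — no chain reaches any other.
That is 9.

9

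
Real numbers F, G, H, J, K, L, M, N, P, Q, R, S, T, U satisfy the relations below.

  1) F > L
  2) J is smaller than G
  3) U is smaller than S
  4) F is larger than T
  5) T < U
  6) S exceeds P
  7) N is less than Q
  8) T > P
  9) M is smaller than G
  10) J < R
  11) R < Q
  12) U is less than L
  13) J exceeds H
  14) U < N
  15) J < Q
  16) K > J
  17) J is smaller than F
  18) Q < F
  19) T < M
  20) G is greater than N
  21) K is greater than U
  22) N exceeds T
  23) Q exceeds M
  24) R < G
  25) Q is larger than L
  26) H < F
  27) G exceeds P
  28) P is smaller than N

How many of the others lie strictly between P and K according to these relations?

2

Chaining upward from P reaches: T, U, N, M, L, S, Q, F, G.
Chaining downward from K reaches: H, T, U, J.
Strictly between P and K are those in both lists: T, U — 2 elements.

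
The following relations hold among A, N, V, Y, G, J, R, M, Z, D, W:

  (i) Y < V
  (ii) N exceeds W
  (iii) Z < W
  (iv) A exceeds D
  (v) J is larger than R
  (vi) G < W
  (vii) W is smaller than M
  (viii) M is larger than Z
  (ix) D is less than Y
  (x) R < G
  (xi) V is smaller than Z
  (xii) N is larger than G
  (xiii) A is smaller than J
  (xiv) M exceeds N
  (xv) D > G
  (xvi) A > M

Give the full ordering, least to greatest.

Each adjacent pair is fixed by a given relation: R < G; G < D; D < Y; Y < V; V < Z; Z < W; W < N; N < M; M < A; A < J. Chaining them end to end gives the full order.

R < G < D < Y < V < Z < W < N < M < A < J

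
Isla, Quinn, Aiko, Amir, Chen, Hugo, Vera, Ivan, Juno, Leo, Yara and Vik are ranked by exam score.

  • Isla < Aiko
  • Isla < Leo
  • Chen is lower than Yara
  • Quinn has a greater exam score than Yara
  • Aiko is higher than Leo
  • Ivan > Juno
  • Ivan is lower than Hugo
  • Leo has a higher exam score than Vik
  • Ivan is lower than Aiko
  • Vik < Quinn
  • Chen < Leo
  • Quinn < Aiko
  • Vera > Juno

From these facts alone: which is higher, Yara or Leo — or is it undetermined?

Following every chain through Yara: above Yara we get Quinn, Aiko; below Yara we get Chen.
Leo is not reached, and no chain runs the other way from Leo to Yara.
So the given relations leave the order of Yara and Leo undetermined.

undetermined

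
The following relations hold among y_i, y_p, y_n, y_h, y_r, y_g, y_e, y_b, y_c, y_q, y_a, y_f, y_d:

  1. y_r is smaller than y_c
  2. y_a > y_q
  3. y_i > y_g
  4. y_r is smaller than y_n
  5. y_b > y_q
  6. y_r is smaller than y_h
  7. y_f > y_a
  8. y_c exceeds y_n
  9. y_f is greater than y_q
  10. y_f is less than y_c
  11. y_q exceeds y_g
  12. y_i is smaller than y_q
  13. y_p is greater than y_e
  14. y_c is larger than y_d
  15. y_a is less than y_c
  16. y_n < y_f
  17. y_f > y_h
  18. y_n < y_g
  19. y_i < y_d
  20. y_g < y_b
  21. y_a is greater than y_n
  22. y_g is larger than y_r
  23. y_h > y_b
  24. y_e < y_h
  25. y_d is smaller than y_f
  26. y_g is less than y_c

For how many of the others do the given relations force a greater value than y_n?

9

Directly above y_n: y_g, y_a, y_f, y_c.
One step further: y_i, y_q, y_b (7 so far).
One step further: y_d, y_h (9 so far).
No other element is forced above y_n by the given relations, so the count is 9.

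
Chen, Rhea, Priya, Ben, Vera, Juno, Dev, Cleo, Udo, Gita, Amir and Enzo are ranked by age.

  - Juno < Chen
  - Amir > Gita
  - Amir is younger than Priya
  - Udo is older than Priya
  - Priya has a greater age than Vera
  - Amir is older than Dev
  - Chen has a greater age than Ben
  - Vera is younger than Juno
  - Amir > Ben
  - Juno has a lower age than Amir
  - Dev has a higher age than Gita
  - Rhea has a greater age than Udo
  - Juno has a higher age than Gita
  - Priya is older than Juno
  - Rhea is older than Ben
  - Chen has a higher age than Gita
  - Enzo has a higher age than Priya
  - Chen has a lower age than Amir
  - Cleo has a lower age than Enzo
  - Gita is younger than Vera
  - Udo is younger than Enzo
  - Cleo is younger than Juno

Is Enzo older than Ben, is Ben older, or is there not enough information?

Enzo

Link the given pairs in sequence: Ben < Chen; Chen < Amir; Amir < Priya; Priya < Udo; Udo < Enzo.
Together: Ben < Chen < Amir < Priya < Udo < Enzo.
So Enzo is older.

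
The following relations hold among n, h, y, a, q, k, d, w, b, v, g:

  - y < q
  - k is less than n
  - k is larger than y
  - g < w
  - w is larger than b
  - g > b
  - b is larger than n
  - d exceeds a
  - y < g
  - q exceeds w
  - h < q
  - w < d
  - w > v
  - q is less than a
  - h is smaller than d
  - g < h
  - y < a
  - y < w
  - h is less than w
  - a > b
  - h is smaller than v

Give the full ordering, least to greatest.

The consecutive links are each given: y < k; k < n; n < b; b < g; g < h; h < v; v < w; w < q; q < a; a < d.

y < k < n < b < g < h < v < w < q < a < d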